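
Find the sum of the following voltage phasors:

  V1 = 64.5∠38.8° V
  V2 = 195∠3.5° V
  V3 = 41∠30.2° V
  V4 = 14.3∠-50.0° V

Step 1 — Convert each phasor to rectangular form:
  V1 = 64.5·(cos(38.8°) + j·sin(38.8°)) = 50.27 + j40.42 V
  V2 = 195·(cos(3.5°) + j·sin(3.5°)) = 194.6 + j11.9 V
  V3 = 41·(cos(30.2°) + j·sin(30.2°)) = 35.44 + j20.62 V
  V4 = 14.3·(cos(-50.0°) + j·sin(-50.0°)) = 9.192 - j10.95 V
Step 2 — Sum components: V_total = 289.5 + j61.99 V.
Step 3 — Convert to polar: |V_total| = 296.1 V, ∠V_total = 12.1°.

V_total = 296.1∠12.1° V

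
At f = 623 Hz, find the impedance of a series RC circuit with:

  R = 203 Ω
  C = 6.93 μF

Step 1 — Angular frequency: ω = 2π·f = 2π·623 = 3914 rad/s.
Step 2 — Component impedances:
  R: Z = R = 203 Ω
  C: Z = 1/(jωC) = -j/(ω·C) = 0 - j36.86 Ω
Step 3 — Series combination: Z_total = R + C = 203 - j36.86 Ω = 206.3∠-10.3° Ω.

Z = 203 - j36.86 Ω = 206.3∠-10.3° Ω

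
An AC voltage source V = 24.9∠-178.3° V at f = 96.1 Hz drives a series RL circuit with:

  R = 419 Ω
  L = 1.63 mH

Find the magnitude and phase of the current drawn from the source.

Step 1 — Angular frequency: ω = 2π·f = 2π·96.1 = 603.8 rad/s.
Step 2 — Component impedances:
  R: Z = R = 419 Ω
  L: Z = jωL = j·603.8·0.00163 = 0 + j0.9842 Ω
Step 3 — Series combination: Z_total = R + L = 419 + j0.9842 Ω = 419∠0.1° Ω.
Step 4 — Source phasor: V = 24.9∠-178.3° V = -24.89 - j0.7387 V.
Step 5 — Ohm's law: I = V / Z_total = (-24.89 - j0.7387) / (419 + j0.9842) = -0.0594 - j0.001623 A.
Step 6 — Convert to polar: |I| = 0.05943 A, ∠I = -178.4°.

I = 0.05943∠-178.4° A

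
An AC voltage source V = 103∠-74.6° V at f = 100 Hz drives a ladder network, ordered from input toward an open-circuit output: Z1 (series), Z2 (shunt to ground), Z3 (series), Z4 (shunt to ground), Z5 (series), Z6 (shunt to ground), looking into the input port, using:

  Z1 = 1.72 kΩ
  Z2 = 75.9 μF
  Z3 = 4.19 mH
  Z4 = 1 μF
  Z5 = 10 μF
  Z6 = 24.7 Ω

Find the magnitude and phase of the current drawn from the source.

Step 1 — Angular frequency: ω = 2π·f = 2π·100 = 628.3 rad/s.
Step 2 — Component impedances:
  Z1: Z = R = 1720 Ω
  Z2: Z = 1/(jωC) = -j/(ω·C) = 0 - j20.97 Ω
  Z3: Z = jωL = j·628.3·0.00419 = 0 + j2.633 Ω
  Z4: Z = 1/(jωC) = -j/(ω·C) = 0 - j1592 Ω
  Z5: Z = 1/(jωC) = -j/(ω·C) = 0 - j159.2 Ω
  Z6: Z = R = 24.7 Ω
Step 3 — Ladder network (open output): work backward from the far end, alternating series and parallel combinations. Z_in = 1720 - j18.32 Ω = 1720∠-0.6° Ω.
Step 4 — Source phasor: V = 103∠-74.6° V = 27.35 - j99.3 V.
Step 5 — Ohm's law: I = V / Z_total = (27.35 - j99.3) / (1720 - j18.32) = 0.01651 - j0.05755 A.
Step 6 — Convert to polar: |I| = 0.05987 A, ∠I = -74.0°.

I = 0.05987∠-74.0° A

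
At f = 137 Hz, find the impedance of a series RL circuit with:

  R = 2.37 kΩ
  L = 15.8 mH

Step 1 — Angular frequency: ω = 2π·f = 2π·137 = 860.8 rad/s.
Step 2 — Component impedances:
  R: Z = R = 2370 Ω
  L: Z = jωL = j·860.8·0.0158 = 0 + j13.6 Ω
Step 3 — Series combination: Z_total = R + L = 2370 + j13.6 Ω = 2370∠0.3° Ω.

Z = 2370 + j13.6 Ω = 2370∠0.3° Ω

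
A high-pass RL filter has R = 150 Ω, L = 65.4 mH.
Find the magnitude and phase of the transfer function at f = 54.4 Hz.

Step 1 — Angular frequency: ω = 2π·54.4 = 341.8 rad/s.
Step 2 — Transfer function: H(jω) = jωL/(R + jωL).
Step 3 — Numerator jωL = j·22.35; denominator R + jωL = 150 + j22.35.
Step 4 — H = 0.02173 + j0.1458.
Step 5 — Magnitude: |H| = 0.1474 (-16.6 dB); phase: φ = 81.5°.

|H| = 0.1474 (-16.6 dB), φ = 81.5°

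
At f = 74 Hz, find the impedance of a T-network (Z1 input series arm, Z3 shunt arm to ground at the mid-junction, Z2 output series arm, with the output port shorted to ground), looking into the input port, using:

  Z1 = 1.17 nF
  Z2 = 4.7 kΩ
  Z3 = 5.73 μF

Step 1 — Angular frequency: ω = 2π·f = 2π·74 = 465 rad/s.
Step 2 — Component impedances:
  Z1: Z = 1/(jωC) = -j/(ω·C) = 0 - j1.838e+06 Ω
  Z2: Z = R = 4700 Ω
  Z3: Z = 1/(jωC) = -j/(ω·C) = 0 - j375.3 Ω
Step 3 — With the output port shorted to ground, the output series arm Z2 runs from the junction to ground; the shunt arm Z3 also runs from the junction to ground. They appear in parallel: Z3 || Z2 = 29.79 - j373 Ω.
Step 4 — Series with input arm Z1: Z_in = Z1 + (Z3 || Z2) = 29.79 - j1.839e+06 Ω = 1.839e+06∠-90.0° Ω.

Z = 29.79 - j1.839e+06 Ω = 1.839e+06∠-90.0° Ω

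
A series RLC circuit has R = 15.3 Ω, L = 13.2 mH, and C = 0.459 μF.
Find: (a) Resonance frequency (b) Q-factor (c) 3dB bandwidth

Step 1 — Resonance condition Im(Z)=0 gives ω₀ = 1/√(LC).
Step 2 — ω₀ = 1/√(0.0132·4.59e-07) = 1.285e+04 rad/s.
Step 3 — f₀ = ω₀/(2π) = 2045 Hz.
Step 4 — Series Q: Q = ω₀L/R = 1.285e+04·0.0132/15.3 = 11.08.
Step 5 — 3dB bandwidth: Δω = ω₀/Q = 1159 rad/s; BW = Δω/(2π) = 184.5 Hz.

(a) f₀ = 2045 Hz  (b) Q = 11.08  (c) BW = 184.5 Hz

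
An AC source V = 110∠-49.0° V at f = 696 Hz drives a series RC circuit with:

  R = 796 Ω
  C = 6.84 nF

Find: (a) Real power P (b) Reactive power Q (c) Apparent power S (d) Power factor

Step 1 — Angular frequency: ω = 2π·f = 2π·696 = 4373 rad/s.
Step 2 — Component impedances:
  R: Z = R = 796 Ω
  C: Z = 1/(jωC) = -j/(ω·C) = 0 - j3.343e+04 Ω
Step 3 — Series combination: Z_total = R + C = 796 - j3.343e+04 Ω = 3.344e+04∠-88.6° Ω.
Step 4 — Source phasor: V = 110∠-49.0° V = 72.17 - j83.02 V.
Step 5 — Current: I = V / Z = 0.002533 + j0.002098 A = 0.003289∠39.6° A.
Step 6 — Complex power: S = V·I* = 0.008613 - j0.3617 VA.
Step 7 — Real power: P = Re(S) = 0.008613 W.
Step 8 — Reactive power: Q = Im(S) = -0.3617 VAR.
Step 9 — Apparent power: |S| = 0.3618 VA.
Step 10 — Power factor: PF = P/|S| = 0.0238 (leading).

(a) P = 0.008613 W  (b) Q = -0.3617 VAR  (c) S = 0.3618 VA  (d) PF = 0.0238 (leading)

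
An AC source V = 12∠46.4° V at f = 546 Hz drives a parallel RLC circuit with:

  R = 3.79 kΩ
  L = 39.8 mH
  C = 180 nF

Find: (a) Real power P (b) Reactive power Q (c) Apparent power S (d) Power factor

Step 1 — Angular frequency: ω = 2π·f = 2π·546 = 3431 rad/s.
Step 2 — Component impedances:
  R: Z = R = 3790 Ω
  L: Z = jωL = j·3431·0.0398 = 0 + j136.5 Ω
  C: Z = 1/(jωC) = -j/(ω·C) = 0 - j1619 Ω
Step 3 — Parallel combination: 1/Z_total = 1/R + 1/L + 1/C; Z_total = 5.857 + j148.9 Ω = 149∠87.7° Ω.
Step 4 — Source phasor: V = 12∠46.4° V = 8.275 + j8.69 V.
Step 5 — Current: I = V / Z = 0.06046 - j0.05321 A = 0.08054∠-41.3° A.
Step 6 — Complex power: S = V·I* = 0.03799 + j0.9657 VA.
Step 7 — Real power: P = Re(S) = 0.03799 W.
Step 8 — Reactive power: Q = Im(S) = 0.9657 VAR.
Step 9 — Apparent power: |S| = 0.9665 VA.
Step 10 — Power factor: PF = P/|S| = 0.03931 (lagging).

(a) P = 0.03799 W  (b) Q = 0.9657 VAR  (c) S = 0.9665 VA  (d) PF = 0.03931 (lagging)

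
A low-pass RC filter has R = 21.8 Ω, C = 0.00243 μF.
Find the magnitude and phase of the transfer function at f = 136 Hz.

Step 1 — Angular frequency: ω = 2π·136 = 854.5 rad/s.
Step 2 — Transfer function: H(jω) = 1/(1 + jωRC).
Step 3 — Denominator: 1 + jωRC = 1 + j·854.5·21.8·2.43e-09 = 1 + j4.527e-05.
Step 4 — H = 1 - j4.527e-05.
Step 5 — Magnitude: |H| = 1 (-0.0 dB); phase: φ = -0.0°.

|H| = 1 (-0.0 dB), φ = -0.0°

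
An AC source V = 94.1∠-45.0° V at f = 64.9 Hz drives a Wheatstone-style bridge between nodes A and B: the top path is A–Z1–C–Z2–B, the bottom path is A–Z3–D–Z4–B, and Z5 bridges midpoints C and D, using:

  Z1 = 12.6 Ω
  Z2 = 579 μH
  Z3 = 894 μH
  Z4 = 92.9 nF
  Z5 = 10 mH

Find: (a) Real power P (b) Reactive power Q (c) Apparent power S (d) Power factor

Step 1 — Angular frequency: ω = 2π·f = 2π·64.9 = 407.8 rad/s.
Step 2 — Component impedances:
  Z1: Z = R = 12.6 Ω
  Z2: Z = jωL = j·407.8·0.000579 = 0 + j0.2361 Ω
  Z3: Z = jωL = j·407.8·0.000894 = 0 + j0.3646 Ω
  Z4: Z = 1/(jωC) = -j/(ω·C) = 0 - j2.64e+04 Ω
  Z5: Z = jωL = j·407.8·0.01 = 0 + j4.078 Ω
Step 3 — Bridge requires nodal analysis (the Z5 bridge couples midpoints C and D, so the two paths cannot be reduced to a simple series/parallel combination). Setting node B to ground and injecting 1 A at node A, the 3-node admittance system at A, C, D solves to V_A = Z_AB = 1.393 + j4.188 Ω = 4.414∠71.6° Ω.
Step 4 — Source phasor: V = 94.1∠-45.0° V = 66.54 - j66.54 V.
Step 5 — Current: I = V / Z = -9.545 - j19.06 A = 21.32∠-116.6° A.
Step 6 — Complex power: S = V·I* = 633.4 + j1904 VA.
Step 7 — Real power: P = Re(S) = 633.4 W.
Step 8 — Reactive power: Q = Im(S) = 1904 VAR.
Step 9 — Apparent power: |S| = 2006 VA.
Step 10 — Power factor: PF = P/|S| = 0.3157 (lagging).

(a) P = 633.4 W  (b) Q = 1904 VAR  (c) S = 2006 VA  (d) PF = 0.3157 (lagging)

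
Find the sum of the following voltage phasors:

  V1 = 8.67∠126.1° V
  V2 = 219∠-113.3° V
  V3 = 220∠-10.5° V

Step 1 — Convert each phasor to rectangular form:
  V1 = 8.67·(cos(126.1°) + j·sin(126.1°)) = -5.108 + j7.005 V
  V2 = 219·(cos(-113.3°) + j·sin(-113.3°)) = -86.62 - j201.1 V
  V3 = 220·(cos(-10.5°) + j·sin(-10.5°)) = 216.3 - j40.09 V
Step 2 — Sum components: V_total = 124.6 - j234.2 V.
Step 3 — Convert to polar: |V_total| = 265.3 V, ∠V_total = -62.0°.

V_total = 265.3∠-62.0° V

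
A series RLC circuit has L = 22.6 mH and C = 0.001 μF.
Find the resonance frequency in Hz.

Step 1 — Resonance condition Im(Z)=0 gives ω₀ = 1/√(LC).
Step 2 — ω₀ = 1/√(0.0226·1e-09) = 2.104e+05 rad/s.
Step 3 — f₀ = ω₀/(2π) = 3.348e+04 Hz.

f₀ = 3.348e+04 Hz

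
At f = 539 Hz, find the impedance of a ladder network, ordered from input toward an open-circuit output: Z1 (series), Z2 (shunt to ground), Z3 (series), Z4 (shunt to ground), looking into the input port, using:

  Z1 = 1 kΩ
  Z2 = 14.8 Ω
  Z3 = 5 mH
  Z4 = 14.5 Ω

Step 1 — Angular frequency: ω = 2π·f = 2π·539 = 3387 rad/s.
Step 2 — Component impedances:
  Z1: Z = R = 1000 Ω
  Z2: Z = R = 14.8 Ω
  Z3: Z = jωL = j·3387·0.005 = 0 + j16.93 Ω
  Z4: Z = R = 14.5 Ω
Step 3 — Ladder network (open output): work backward from the far end, alternating series and parallel combinations. Z_in = 1009 + j3.239 Ω = 1009∠0.2° Ω.

Z = 1009 + j3.239 Ω = 1009∠0.2° Ω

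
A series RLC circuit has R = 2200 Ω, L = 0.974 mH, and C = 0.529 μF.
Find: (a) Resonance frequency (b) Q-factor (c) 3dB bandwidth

Step 1 — Resonance: ω₀ = 1/√(LC) = 1/√(0.000974·5.29e-07) = 4.405e+04 rad/s.
Step 2 — f₀ = ω₀/(2π) = 7012 Hz.
Step 3 — Series Q: Q = ω₀L/R = 4.405e+04·0.000974/2200 = 0.0195.
Step 4 — Bandwidth: Δω = ω₀/Q = 2.259e+06 rad/s; BW = Δω/(2π) = 3.595e+05 Hz.

(a) f₀ = 7012 Hz  (b) Q = 0.0195  (c) BW = 3.595e+05 Hz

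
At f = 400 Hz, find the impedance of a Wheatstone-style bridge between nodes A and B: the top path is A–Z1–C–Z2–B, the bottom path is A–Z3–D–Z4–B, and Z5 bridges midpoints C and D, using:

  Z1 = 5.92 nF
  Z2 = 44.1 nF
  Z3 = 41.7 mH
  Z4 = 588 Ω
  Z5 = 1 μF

Step 1 — Angular frequency: ω = 2π·f = 2π·400 = 2513 rad/s.
Step 2 — Component impedances:
  Z1: Z = 1/(jωC) = -j/(ω·C) = 0 - j6.721e+04 Ω
  Z2: Z = 1/(jωC) = -j/(ω·C) = 0 - j9022 Ω
  Z3: Z = jωL = j·2513·0.0417 = 0 + j104.8 Ω
  Z4: Z = R = 588 Ω
  Z5: Z = 1/(jωC) = -j/(ω·C) = 0 - j397.9 Ω
Step 3 — Bridge requires nodal analysis (the Z5 bridge couples midpoints C and D, so the two paths cannot be reduced to a simple series/parallel combination). Setting node B to ground and injecting 1 A at node A, the 3-node admittance system at A, C, D solves to V_A = Z_AB = 585.8 + j68.39 Ω = 589.8∠6.7° Ω.

Z = 585.8 + j68.39 Ω = 589.8∠6.7° Ω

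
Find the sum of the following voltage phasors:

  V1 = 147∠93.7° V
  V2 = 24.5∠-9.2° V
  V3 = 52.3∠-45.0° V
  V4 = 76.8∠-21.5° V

Step 1 — Convert each phasor to rectangular form:
  V1 = 147·(cos(93.7°) + j·sin(93.7°)) = -9.486 + j146.7 V
  V2 = 24.5·(cos(-9.2°) + j·sin(-9.2°)) = 24.18 - j3.917 V
  V3 = 52.3·(cos(-45.0°) + j·sin(-45.0°)) = 36.98 - j36.98 V
  V4 = 76.8·(cos(-21.5°) + j·sin(-21.5°)) = 71.46 - j28.15 V
Step 2 — Sum components: V_total = 123.1 + j77.65 V.
Step 3 — Convert to polar: |V_total| = 145.6 V, ∠V_total = 32.2°.

V_total = 145.6∠32.2° V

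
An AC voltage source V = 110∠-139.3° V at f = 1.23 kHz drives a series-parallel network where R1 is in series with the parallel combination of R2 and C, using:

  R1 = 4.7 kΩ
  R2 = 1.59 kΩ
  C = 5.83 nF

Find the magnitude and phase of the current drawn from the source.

Step 1 — Angular frequency: ω = 2π·f = 2π·1230 = 7728 rad/s.
Step 2 — Component impedances:
  R1: Z = R = 4700 Ω
  R2: Z = R = 1590 Ω
  C: Z = 1/(jωC) = -j/(ω·C) = 0 - j2.219e+04 Ω
Step 3 — Parallel branch: R2 || C = 1/(1/R2 + 1/C) = 1582 - j113.3 Ω.
Step 4 — Series with R1: Z_total = R1 + (R2 || C) = 6282 - j113.3 Ω = 6283∠-1.0° Ω.
Step 5 — Source phasor: V = 110∠-139.3° V = -83.39 - j71.73 V.
Step 6 — Ohm's law: I = V / Z_total = (-83.39 - j71.73) / (6282 - j113.3) = -0.01307 - j0.01165 A.
Step 7 — Convert to polar: |I| = 0.01751 A, ∠I = -138.3°.

I = 0.01751∠-138.3° A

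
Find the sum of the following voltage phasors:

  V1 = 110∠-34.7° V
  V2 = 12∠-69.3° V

Step 1 — Convert each phasor to rectangular form:
  V1 = 110·(cos(-34.7°) + j·sin(-34.7°)) = 90.44 - j62.62 V
  V2 = 12·(cos(-69.3°) + j·sin(-69.3°)) = 4.242 - j11.23 V
Step 2 — Sum components: V_total = 94.68 - j73.85 V.
Step 3 — Convert to polar: |V_total| = 120.1 V, ∠V_total = -38.0°.

V_total = 120.1∠-38.0° V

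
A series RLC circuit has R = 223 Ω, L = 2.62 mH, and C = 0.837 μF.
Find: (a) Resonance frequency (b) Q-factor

Step 1 — Resonance condition Im(Z)=0 gives ω₀ = 1/√(LC).
Step 2 — ω₀ = 1/√(0.00262·8.37e-07) = 2.135e+04 rad/s.
Step 3 — f₀ = ω₀/(2π) = 3399 Hz.
Step 4 — Series Q: Q = ω₀L/R = 2.135e+04·0.00262/223 = 0.2509.

(a) f₀ = 3399 Hz  (b) Q = 0.2509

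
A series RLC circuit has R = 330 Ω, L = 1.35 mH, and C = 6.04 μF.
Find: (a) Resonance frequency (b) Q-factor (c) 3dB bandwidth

Step 1 — Resonance: ω₀ = 1/√(LC) = 1/√(0.00135·6.04e-06) = 1.107e+04 rad/s.
Step 2 — f₀ = ω₀/(2π) = 1763 Hz.
Step 3 — Series Q: Q = ω₀L/R = 1.107e+04·0.00135/330 = 0.0453.
Step 4 — Bandwidth: Δω = ω₀/Q = 2.444e+05 rad/s; BW = Δω/(2π) = 3.89e+04 Hz.

(a) f₀ = 1763 Hz  (b) Q = 0.0453  (c) BW = 3.89e+04 Hz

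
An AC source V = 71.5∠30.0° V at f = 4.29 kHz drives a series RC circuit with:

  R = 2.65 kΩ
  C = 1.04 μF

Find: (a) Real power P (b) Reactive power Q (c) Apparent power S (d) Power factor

Step 1 — Angular frequency: ω = 2π·f = 2π·4290 = 2.695e+04 rad/s.
Step 2 — Component impedances:
  R: Z = R = 2650 Ω
  C: Z = 1/(jωC) = -j/(ω·C) = 0 - j35.67 Ω
Step 3 — Series combination: Z_total = R + C = 2650 - j35.67 Ω = 2650∠-0.8° Ω.
Step 4 — Source phasor: V = 71.5∠30.0° V = 61.92 + j35.75 V.
Step 5 — Current: I = V / Z = 0.02318 + j0.0138 A = 0.02698∠30.8° A.
Step 6 — Complex power: S = V·I* = 1.929 - j0.02596 VA.
Step 7 — Real power: P = Re(S) = 1.929 W.
Step 8 — Reactive power: Q = Im(S) = -0.02596 VAR.
Step 9 — Apparent power: |S| = 1.929 VA.
Step 10 — Power factor: PF = P/|S| = 0.9999 (leading).

(a) P = 1.929 W  (b) Q = -0.02596 VAR  (c) S = 1.929 VA  (d) PF = 0.9999 (leading)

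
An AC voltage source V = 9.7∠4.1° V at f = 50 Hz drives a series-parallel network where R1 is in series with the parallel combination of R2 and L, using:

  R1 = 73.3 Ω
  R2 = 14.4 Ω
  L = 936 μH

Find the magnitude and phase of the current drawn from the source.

Step 1 — Angular frequency: ω = 2π·f = 2π·50 = 314.2 rad/s.
Step 2 — Component impedances:
  R1: Z = R = 73.3 Ω
  R2: Z = R = 14.4 Ω
  L: Z = jωL = j·314.2·0.000936 = 0 + j0.2941 Ω
Step 3 — Parallel branch: R2 || L = 1/(1/R2 + 1/L) = 0.006002 + j0.2939 Ω.
Step 4 — Series with R1: Z_total = R1 + (R2 || L) = 73.31 + j0.2939 Ω = 73.31∠0.2° Ω.
Step 5 — Source phasor: V = 9.7∠4.1° V = 9.675 + j0.6935 V.
Step 6 — Ohm's law: I = V / Z_total = (9.675 + j0.6935) / (73.31 + j0.2939) = 0.132 + j0.008931 A.
Step 7 — Convert to polar: |I| = 0.1323 A, ∠I = 3.9°.

I = 0.1323∠3.9° A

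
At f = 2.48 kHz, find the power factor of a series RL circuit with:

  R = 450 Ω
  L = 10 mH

Step 1 — Angular frequency: ω = 2π·f = 2π·2480 = 1.558e+04 rad/s.
Step 2 — Component impedances:
  R: Z = R = 450 Ω
  L: Z = jωL = j·1.558e+04·0.01 = 0 + j155.8 Ω
Step 3 — Series combination: Z_total = R + L = 450 + j155.8 Ω = 476.2∠19.1° Ω.
Step 4 — Power factor: PF = cos(φ) = Re(Z)/|Z| = 450/476.2 = 0.945.
Step 5 — Type: Im(Z) = 155.8 ⇒ lagging (phase φ = 19.1°).

PF = 0.945 (lagging, φ = 19.1°)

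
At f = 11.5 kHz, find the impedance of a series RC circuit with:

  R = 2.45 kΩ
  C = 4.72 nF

Step 1 — Angular frequency: ω = 2π·f = 2π·1.15e+04 = 7.226e+04 rad/s.
Step 2 — Component impedances:
  R: Z = R = 2450 Ω
  C: Z = 1/(jωC) = -j/(ω·C) = 0 - j2932 Ω
Step 3 — Series combination: Z_total = R + C = 2450 - j2932 Ω = 3821∠-50.1° Ω.

Z = 2450 - j2932 Ω = 3821∠-50.1° Ω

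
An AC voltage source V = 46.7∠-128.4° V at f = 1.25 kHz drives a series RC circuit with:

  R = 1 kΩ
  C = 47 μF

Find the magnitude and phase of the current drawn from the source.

Step 1 — Angular frequency: ω = 2π·f = 2π·1250 = 7854 rad/s.
Step 2 — Component impedances:
  R: Z = R = 1000 Ω
  C: Z = 1/(jωC) = -j/(ω·C) = 0 - j2.709 Ω
Step 3 — Series combination: Z_total = R + C = 1000 - j2.709 Ω = 1000∠-0.2° Ω.
Step 4 — Source phasor: V = 46.7∠-128.4° V = -29.01 - j36.6 V.
Step 5 — Ohm's law: I = V / Z_total = (-29.01 - j36.6) / (1000 - j2.709) = -0.02891 - j0.03668 A.
Step 6 — Convert to polar: |I| = 0.0467 A, ∠I = -128.2°.

I = 0.0467∠-128.2° A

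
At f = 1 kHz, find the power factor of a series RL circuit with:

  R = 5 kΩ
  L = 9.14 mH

Step 1 — Angular frequency: ω = 2π·f = 2π·1000 = 6283 rad/s.
Step 2 — Component impedances:
  R: Z = R = 5000 Ω
  L: Z = jωL = j·6283·0.00914 = 0 + j57.43 Ω
Step 3 — Series combination: Z_total = R + L = 5000 + j57.43 Ω = 5000∠0.7° Ω.
Step 4 — Power factor: PF = cos(φ) = Re(Z)/|Z| = 5000/5000.3 = 0.9999.
Step 5 — Type: Im(Z) = 57.43 ⇒ lagging (phase φ = 0.7°).

PF = 0.9999 (lagging, φ = 0.7°)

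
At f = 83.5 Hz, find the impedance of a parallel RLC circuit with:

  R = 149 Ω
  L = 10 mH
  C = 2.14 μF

Step 1 — Angular frequency: ω = 2π·f = 2π·83.5 = 524.6 rad/s.
Step 2 — Component impedances:
  R: Z = R = 149 Ω
  L: Z = jωL = j·524.6·0.01 = 0 + j5.246 Ω
  C: Z = 1/(jωC) = -j/(ω·C) = 0 - j890.7 Ω
Step 3 — Parallel combination: 1/Z_total = 1/R + 1/L + 1/C; Z_total = 0.1867 + j5.271 Ω = 5.274∠88.0° Ω.

Z = 0.1867 + j5.271 Ω = 5.274∠88.0° Ω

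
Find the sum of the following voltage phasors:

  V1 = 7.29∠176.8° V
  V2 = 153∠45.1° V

Step 1 — Convert each phasor to rectangular form:
  V1 = 7.29·(cos(176.8°) + j·sin(176.8°)) = -7.279 + j0.4069 V
  V2 = 153·(cos(45.1°) + j·sin(45.1°)) = 108 + j108.4 V
Step 2 — Sum components: V_total = 100.7 + j108.8 V.
Step 3 — Convert to polar: |V_total| = 148.3 V, ∠V_total = 47.2°.

V_total = 148.3∠47.2° V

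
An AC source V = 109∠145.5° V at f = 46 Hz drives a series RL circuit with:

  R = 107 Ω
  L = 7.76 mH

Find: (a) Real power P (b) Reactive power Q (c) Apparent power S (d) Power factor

Step 1 — Angular frequency: ω = 2π·f = 2π·46 = 289 rad/s.
Step 2 — Component impedances:
  R: Z = R = 107 Ω
  L: Z = jωL = j·289·0.00776 = 0 + j2.243 Ω
Step 3 — Series combination: Z_total = R + L = 107 + j2.243 Ω = 107∠1.2° Ω.
Step 4 — Source phasor: V = 109∠145.5° V = -89.83 + j61.74 V.
Step 5 — Current: I = V / Z = -0.8271 + j0.5943 A = 1.018∠144.3° A.
Step 6 — Complex power: S = V·I* = 111 + j2.326 VA.
Step 7 — Real power: P = Re(S) = 111 W.
Step 8 — Reactive power: Q = Im(S) = 2.326 VAR.
Step 9 — Apparent power: |S| = 111 VA.
Step 10 — Power factor: PF = P/|S| = 0.9998 (lagging).

(a) P = 111 W  (b) Q = 2.326 VAR  (c) S = 111 VA  (d) PF = 0.9998 (lagging)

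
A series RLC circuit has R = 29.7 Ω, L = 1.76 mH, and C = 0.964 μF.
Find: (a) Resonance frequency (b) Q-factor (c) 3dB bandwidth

Step 1 — Resonance: ω₀ = 1/√(LC) = 1/√(0.00176·9.64e-07) = 2.428e+04 rad/s.
Step 2 — f₀ = ω₀/(2π) = 3864 Hz.
Step 3 — Series Q: Q = ω₀L/R = 2.428e+04·0.00176/29.7 = 1.439.
Step 4 — Bandwidth: Δω = ω₀/Q = 1.688e+04 rad/s; BW = Δω/(2π) = 2686 Hz.

(a) f₀ = 3864 Hz  (b) Q = 1.439  (c) BW = 2686 Hz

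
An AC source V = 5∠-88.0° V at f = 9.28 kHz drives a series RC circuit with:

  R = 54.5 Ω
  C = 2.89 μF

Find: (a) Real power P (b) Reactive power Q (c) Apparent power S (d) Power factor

Step 1 — Angular frequency: ω = 2π·f = 2π·9280 = 5.831e+04 rad/s.
Step 2 — Component impedances:
  R: Z = R = 54.5 Ω
  C: Z = 1/(jωC) = -j/(ω·C) = 0 - j5.934 Ω
Step 3 — Series combination: Z_total = R + C = 54.5 - j5.934 Ω = 54.82∠-6.2° Ω.
Step 4 — Source phasor: V = 5∠-88.0° V = 0.1745 - j4.997 V.
Step 5 — Current: I = V / Z = 0.01303 - j0.09027 A = 0.0912∠-81.8° A.
Step 6 — Complex power: S = V·I* = 0.4533 - j0.04936 VA.
Step 7 — Real power: P = Re(S) = 0.4533 W.
Step 8 — Reactive power: Q = Im(S) = -0.04936 VAR.
Step 9 — Apparent power: |S| = 0.456 VA.
Step 10 — Power factor: PF = P/|S| = 0.9941 (leading).

(a) P = 0.4533 W  (b) Q = -0.04936 VAR  (c) S = 0.456 VA  (d) PF = 0.9941 (leading)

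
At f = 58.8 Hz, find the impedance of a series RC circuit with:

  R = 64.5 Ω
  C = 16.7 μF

Step 1 — Angular frequency: ω = 2π·f = 2π·58.8 = 369.5 rad/s.
Step 2 — Component impedances:
  R: Z = R = 64.5 Ω
  C: Z = 1/(jωC) = -j/(ω·C) = 0 - j162.1 Ω
Step 3 — Series combination: Z_total = R + C = 64.5 - j162.1 Ω = 174.4∠-68.3° Ω.

Z = 64.5 - j162.1 Ω = 174.4∠-68.3° Ω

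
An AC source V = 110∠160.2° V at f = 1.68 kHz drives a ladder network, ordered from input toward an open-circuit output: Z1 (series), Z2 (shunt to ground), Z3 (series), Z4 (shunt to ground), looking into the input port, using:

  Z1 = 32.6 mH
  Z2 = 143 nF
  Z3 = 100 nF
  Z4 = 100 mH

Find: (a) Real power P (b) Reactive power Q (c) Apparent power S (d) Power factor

Step 1 — Angular frequency: ω = 2π·f = 2π·1680 = 1.056e+04 rad/s.
Step 2 — Component impedances:
  Z1: Z = jωL = j·1.056e+04·0.0326 = 0 + j344.1 Ω
  Z2: Z = 1/(jωC) = -j/(ω·C) = 0 - j662.5 Ω
  Z3: Z = 1/(jωC) = -j/(ω·C) = 0 - j947.4 Ω
  Z4: Z = jωL = j·1.056e+04·0.1 = 0 + j1056 Ω
Step 3 — Ladder network (open output): work backward from the far end, alternating series and parallel combinations. Z_in = 0 + j473.5 Ω = 473.5∠90.0° Ω.
Step 4 — Source phasor: V = 110∠160.2° V = -103.5 + j37.26 V.
Step 5 — Current: I = V / Z = 0.0787 + j0.2186 A = 0.2323∠70.2° A.
Step 6 — Complex power: S = V·I* = 0 + j25.56 VA.
Step 7 — Real power: P = Re(S) = 0 W.
Step 8 — Reactive power: Q = Im(S) = 25.56 VAR.
Step 9 — Apparent power: |S| = 25.56 VA.
Step 10 — Power factor: PF = P/|S| = 0 (lagging).

(a) P = 0 W  (b) Q = 25.56 VAR  (c) S = 25.56 VA  (d) PF = 0 (lagging)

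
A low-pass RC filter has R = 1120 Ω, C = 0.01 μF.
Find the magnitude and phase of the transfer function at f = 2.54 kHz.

Step 1 — Angular frequency: ω = 2π·2540 = 1.596e+04 rad/s.
Step 2 — Transfer function: H(jω) = 1/(1 + jωRC).
Step 3 — Denominator: 1 + jωRC = 1 + j·1.596e+04·1120·1e-08 = 1 + j0.1787.
Step 4 — H = 0.969 - j0.1732.
Step 5 — Magnitude: |H| = 0.9844 (-0.1 dB); phase: φ = -10.1°.

|H| = 0.9844 (-0.1 dB), φ = -10.1°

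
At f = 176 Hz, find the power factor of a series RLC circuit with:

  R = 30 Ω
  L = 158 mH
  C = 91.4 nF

Step 1 — Angular frequency: ω = 2π·f = 2π·176 = 1106 rad/s.
Step 2 — Component impedances:
  R: Z = R = 30 Ω
  L: Z = jωL = j·1106·0.158 = 0 + j174.7 Ω
  C: Z = 1/(jωC) = -j/(ω·C) = 0 - j9894 Ω
Step 3 — Series combination: Z_total = R + L + C = 30 - j9719 Ω = 9719∠-89.8° Ω.
Step 4 — Power factor: PF = cos(φ) = Re(Z)/|Z| = 30/9719 = 0.003087.
Step 5 — Type: Im(Z) = -9719 ⇒ leading (phase φ = -89.8°).

PF = 0.003087 (leading, φ = -89.8°)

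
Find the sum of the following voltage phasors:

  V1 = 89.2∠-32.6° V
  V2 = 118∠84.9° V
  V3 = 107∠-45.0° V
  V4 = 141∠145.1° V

Step 1 — Convert each phasor to rectangular form:
  V1 = 89.2·(cos(-32.6°) + j·sin(-32.6°)) = 75.15 - j48.06 V
  V2 = 118·(cos(84.9°) + j·sin(84.9°)) = 10.49 + j117.5 V
  V3 = 107·(cos(-45.0°) + j·sin(-45.0°)) = 75.66 - j75.66 V
  V4 = 141·(cos(145.1°) + j·sin(145.1°)) = -115.6 + j80.67 V
Step 2 — Sum components: V_total = 45.66 + j74.49 V.
Step 3 — Convert to polar: |V_total| = 87.37 V, ∠V_total = 58.5°.

V_total = 87.37∠58.5° V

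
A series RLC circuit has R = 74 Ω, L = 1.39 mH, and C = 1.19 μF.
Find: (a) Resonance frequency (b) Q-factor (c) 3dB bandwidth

Step 1 — Resonance condition Im(Z)=0 gives ω₀ = 1/√(LC).
Step 2 — ω₀ = 1/√(0.00139·1.19e-06) = 2.459e+04 rad/s.
Step 3 — f₀ = ω₀/(2π) = 3913 Hz.
Step 4 — Series Q: Q = ω₀L/R = 2.459e+04·0.00139/74 = 0.4619.
Step 5 — 3dB bandwidth: Δω = ω₀/Q = 5.324e+04 rad/s; BW = Δω/(2π) = 8473 Hz.

(a) f₀ = 3913 Hz  (b) Q = 0.4619  (c) BW = 8473 Hz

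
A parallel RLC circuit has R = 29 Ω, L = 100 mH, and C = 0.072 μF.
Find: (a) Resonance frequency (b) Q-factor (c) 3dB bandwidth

Step 1 — Resonance: ω₀ = 1/√(LC) = 1/√(0.1·7.2e-08) = 1.179e+04 rad/s.
Step 2 — f₀ = ω₀/(2π) = 1876 Hz.
Step 3 — Parallel Q: Q = R/(ω₀L) = 29/(1.179e+04·0.1) = 0.02461.
Step 4 — Bandwidth: Δω = ω₀/Q = 4.789e+05 rad/s; BW = Δω/(2π) = 7.622e+04 Hz.

(a) f₀ = 1876 Hz  (b) Q = 0.02461  (c) BW = 7.622e+04 Hz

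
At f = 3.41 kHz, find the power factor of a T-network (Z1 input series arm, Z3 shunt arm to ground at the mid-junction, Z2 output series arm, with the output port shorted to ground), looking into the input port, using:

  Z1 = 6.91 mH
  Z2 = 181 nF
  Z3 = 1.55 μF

Step 1 — Angular frequency: ω = 2π·f = 2π·3410 = 2.143e+04 rad/s.
Step 2 — Component impedances:
  Z1: Z = jωL = j·2.143e+04·0.00691 = 0 + j148.1 Ω
  Z2: Z = 1/(jωC) = -j/(ω·C) = 0 - j257.9 Ω
  Z3: Z = 1/(jωC) = -j/(ω·C) = 0 - j30.11 Ω
Step 3 — With the output port shorted to ground, the output series arm Z2 runs from the junction to ground; the shunt arm Z3 also runs from the junction to ground. They appear in parallel: Z3 || Z2 = 0 - j26.96 Ω.
Step 4 — Series with input arm Z1: Z_in = Z1 + (Z3 || Z2) = 0 + j121.1 Ω = 121.1∠90.0° Ω.
Step 5 — Power factor: PF = cos(φ) = Re(Z)/|Z| = 0/121.1 = 0.
Step 6 — Type: Im(Z) = 121.1 ⇒ lagging (phase φ = 90.0°).

PF = 0 (lagging, φ = 90.0°)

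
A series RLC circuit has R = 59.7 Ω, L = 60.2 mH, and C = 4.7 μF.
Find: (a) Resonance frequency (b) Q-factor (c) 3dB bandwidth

Step 1 — Resonance: ω₀ = 1/√(LC) = 1/√(0.0602·4.7e-06) = 1880 rad/s.
Step 2 — f₀ = ω₀/(2π) = 299.2 Hz.
Step 3 — Series Q: Q = ω₀L/R = 1880·0.0602/59.7 = 1.896.
Step 4 — Bandwidth: Δω = ω₀/Q = 991.7 rad/s; BW = Δω/(2π) = 157.8 Hz.

(a) f₀ = 299.2 Hz  (b) Q = 1.896  (c) BW = 157.8 Hz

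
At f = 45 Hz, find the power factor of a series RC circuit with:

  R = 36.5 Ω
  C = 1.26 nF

Step 1 — Angular frequency: ω = 2π·f = 2π·45 = 282.7 rad/s.
Step 2 — Component impedances:
  R: Z = R = 36.5 Ω
  C: Z = 1/(jωC) = -j/(ω·C) = 0 - j2.807e+06 Ω
Step 3 — Series combination: Z_total = R + C = 36.5 - j2.807e+06 Ω = 2.807e+06∠-90.0° Ω.
Step 4 — Power factor: PF = cos(φ) = Re(Z)/|Z| = 36.5/2.807e+06 = 1.3e-05.
Step 5 — Type: Im(Z) = -2.807e+06 ⇒ leading (phase φ = -90.0°).

PF = 1.3e-05 (leading, φ = -90.0°)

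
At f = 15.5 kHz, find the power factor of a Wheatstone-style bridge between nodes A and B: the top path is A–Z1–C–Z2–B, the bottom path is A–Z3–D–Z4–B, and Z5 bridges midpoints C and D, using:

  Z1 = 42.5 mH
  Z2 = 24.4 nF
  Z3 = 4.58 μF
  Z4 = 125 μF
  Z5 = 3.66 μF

Step 1 — Angular frequency: ω = 2π·f = 2π·1.55e+04 = 9.739e+04 rad/s.
Step 2 — Component impedances:
  Z1: Z = jωL = j·9.739e+04·0.0425 = 0 + j4139 Ω
  Z2: Z = 1/(jωC) = -j/(ω·C) = 0 - j420.8 Ω
  Z3: Z = 1/(jωC) = -j/(ω·C) = 0 - j2.242 Ω
  Z4: Z = 1/(jωC) = -j/(ω·C) = 0 - j0.08214 Ω
  Z5: Z = 1/(jωC) = -j/(ω·C) = 0 - j2.805 Ω
Step 3 — Bridge requires nodal analysis (the Z5 bridge couples midpoints C and D, so the two paths cannot be reduced to a simple series/parallel combination). Setting node B to ground and injecting 1 A at node A, the 3-node admittance system at A, C, D solves to V_A = Z_AB = 0 - j2.325 Ω = 2.325∠-90.0° Ω.
Step 4 — Power factor: PF = cos(φ) = Re(Z)/|Z| = -0/2.325 = -0.
Step 5 — Type: Im(Z) = -2.325 ⇒ leading (phase φ = -90.0°).

PF = -0 (leading, φ = -90.0°)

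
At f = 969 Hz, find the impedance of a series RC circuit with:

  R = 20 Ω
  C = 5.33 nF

Step 1 — Angular frequency: ω = 2π·f = 2π·969 = 6088 rad/s.
Step 2 — Component impedances:
  R: Z = R = 20 Ω
  C: Z = 1/(jωC) = -j/(ω·C) = 0 - j3.082e+04 Ω
Step 3 — Series combination: Z_total = R + C = 20 - j3.082e+04 Ω = 3.082e+04∠-90.0° Ω.

Z = 20 - j3.082e+04 Ω = 3.082e+04∠-90.0° Ω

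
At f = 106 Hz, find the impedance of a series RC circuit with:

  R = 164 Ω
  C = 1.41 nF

Step 1 — Angular frequency: ω = 2π·f = 2π·106 = 666 rad/s.
Step 2 — Component impedances:
  R: Z = R = 164 Ω
  C: Z = 1/(jωC) = -j/(ω·C) = 0 - j1.065e+06 Ω
Step 3 — Series combination: Z_total = R + C = 164 - j1.065e+06 Ω = 1.065e+06∠-90.0° Ω.

Z = 164 - j1.065e+06 Ω = 1.065e+06∠-90.0° Ω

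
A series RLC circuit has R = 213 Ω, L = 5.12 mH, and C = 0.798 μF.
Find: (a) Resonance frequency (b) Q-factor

Step 1 — Resonance condition Im(Z)=0 gives ω₀ = 1/√(LC).
Step 2 — ω₀ = 1/√(0.00512·7.98e-07) = 1.564e+04 rad/s.
Step 3 — f₀ = ω₀/(2π) = 2490 Hz.
Step 4 — Series Q: Q = ω₀L/R = 1.564e+04·0.00512/213 = 0.3761.

(a) f₀ = 2490 Hz  (b) Q = 0.3761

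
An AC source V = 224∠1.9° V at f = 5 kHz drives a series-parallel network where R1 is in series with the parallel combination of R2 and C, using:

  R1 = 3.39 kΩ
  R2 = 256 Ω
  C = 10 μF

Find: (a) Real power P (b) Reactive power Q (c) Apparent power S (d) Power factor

Step 1 — Angular frequency: ω = 2π·f = 2π·5000 = 3.142e+04 rad/s.
Step 2 — Component impedances:
  R1: Z = R = 3390 Ω
  R2: Z = R = 256 Ω
  C: Z = 1/(jωC) = -j/(ω·C) = 0 - j3.183 Ω
Step 3 — Parallel branch: R2 || C = 1/(1/R2 + 1/C) = 0.03957 - j3.183 Ω.
Step 4 — Series with R1: Z_total = R1 + (R2 || C) = 3390 - j3.183 Ω = 3390∠-0.1° Ω.
Step 5 — Source phasor: V = 224∠1.9° V = 223.9 + j7.427 V.
Step 6 — Current: I = V / Z = 0.06604 + j0.002253 A = 0.06608∠2.0° A.
Step 7 — Complex power: S = V·I* = 14.8 - j0.0139 VA.
Step 8 — Real power: P = Re(S) = 14.8 W.
Step 9 — Reactive power: Q = Im(S) = -0.0139 VAR.
Step 10 — Apparent power: |S| = 14.8 VA.
Step 11 — Power factor: PF = P/|S| = 1 (leading).

(a) P = 14.8 W  (b) Q = -0.0139 VAR  (c) S = 14.8 VA  (d) PF = 1 (leading)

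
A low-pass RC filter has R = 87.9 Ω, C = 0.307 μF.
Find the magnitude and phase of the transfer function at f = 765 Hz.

Step 1 — Angular frequency: ω = 2π·765 = 4807 rad/s.
Step 2 — Transfer function: H(jω) = 1/(1 + jωRC).
Step 3 — Denominator: 1 + jωRC = 1 + j·4807·87.9·3.07e-07 = 1 + j0.1297.
Step 4 — H = 0.9835 - j0.1276.
Step 5 — Magnitude: |H| = 0.9917 (-0.1 dB); phase: φ = -7.4°.

|H| = 0.9917 (-0.1 dB), φ = -7.4°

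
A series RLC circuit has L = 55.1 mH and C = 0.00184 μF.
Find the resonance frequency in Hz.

Step 1 — Resonance condition Im(Z)=0 gives ω₀ = 1/√(LC).
Step 2 — ω₀ = 1/√(0.0551·1.84e-09) = 9.932e+04 rad/s.
Step 3 — f₀ = ω₀/(2π) = 1.581e+04 Hz.

f₀ = 1.581e+04 Hz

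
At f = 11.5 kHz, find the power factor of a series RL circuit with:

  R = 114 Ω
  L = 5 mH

Step 1 — Angular frequency: ω = 2π·f = 2π·1.15e+04 = 7.226e+04 rad/s.
Step 2 — Component impedances:
  R: Z = R = 114 Ω
  L: Z = jωL = j·7.226e+04·0.005 = 0 + j361.3 Ω
Step 3 — Series combination: Z_total = R + L = 114 + j361.3 Ω = 378.8∠72.5° Ω.
Step 4 — Power factor: PF = cos(φ) = Re(Z)/|Z| = 114/378.84 = 0.3009.
Step 5 — Type: Im(Z) = 361.3 ⇒ lagging (phase φ = 72.5°).

PF = 0.3009 (lagging, φ = 72.5°)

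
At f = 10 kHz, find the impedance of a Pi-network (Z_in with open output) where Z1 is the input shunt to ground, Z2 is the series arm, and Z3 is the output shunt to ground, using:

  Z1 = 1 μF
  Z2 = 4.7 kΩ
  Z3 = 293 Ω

Step 1 — Angular frequency: ω = 2π·f = 2π·1e+04 = 6.283e+04 rad/s.
Step 2 — Component impedances:
  Z1: Z = 1/(jωC) = -j/(ω·C) = 0 - j15.92 Ω
  Z2: Z = R = 4700 Ω
  Z3: Z = R = 293 Ω
Step 3 — With open output, the series arm Z2 and the output shunt Z3 appear in series to ground: Z2 + Z3 = 4993 Ω.
Step 4 — Parallel with input shunt Z1: Z_in = Z1 || (Z2 + Z3) = 0.05073 - j15.92 Ω = 15.92∠-89.8° Ω.

Z = 0.05073 - j15.92 Ω = 15.92∠-89.8° Ω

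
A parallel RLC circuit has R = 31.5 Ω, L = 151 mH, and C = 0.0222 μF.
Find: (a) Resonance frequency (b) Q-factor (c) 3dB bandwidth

Step 1 — Resonance: ω₀ = 1/√(LC) = 1/√(0.151·2.22e-08) = 1.727e+04 rad/s.
Step 2 — f₀ = ω₀/(2π) = 2749 Hz.
Step 3 — Parallel Q: Q = R/(ω₀L) = 31.5/(1.727e+04·0.151) = 0.01208.
Step 4 — Bandwidth: Δω = ω₀/Q = 1.43e+06 rad/s; BW = Δω/(2π) = 2.276e+05 Hz.

(a) f₀ = 2749 Hz  (b) Q = 0.01208  (c) BW = 2.276e+05 Hz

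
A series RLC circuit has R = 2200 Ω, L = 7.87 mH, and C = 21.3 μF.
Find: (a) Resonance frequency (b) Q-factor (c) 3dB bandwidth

Step 1 — Resonance: ω₀ = 1/√(LC) = 1/√(0.00787·2.13e-05) = 2442 rad/s.
Step 2 — f₀ = ω₀/(2π) = 388.7 Hz.
Step 3 — Series Q: Q = ω₀L/R = 2442·0.00787/2200 = 0.008737.
Step 4 — Bandwidth: Δω = ω₀/Q = 2.795e+05 rad/s; BW = Δω/(2π) = 4.449e+04 Hz.

(a) f₀ = 388.7 Hz  (b) Q = 0.008737  (c) BW = 4.449e+04 Hz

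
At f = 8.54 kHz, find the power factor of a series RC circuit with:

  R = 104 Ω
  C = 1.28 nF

Step 1 — Angular frequency: ω = 2π·f = 2π·8540 = 5.366e+04 rad/s.
Step 2 — Component impedances:
  R: Z = R = 104 Ω
  C: Z = 1/(jωC) = -j/(ω·C) = 0 - j1.456e+04 Ω
Step 3 — Series combination: Z_total = R + C = 104 - j1.456e+04 Ω = 1.456e+04∠-89.6° Ω.
Step 4 — Power factor: PF = cos(φ) = Re(Z)/|Z| = 104/1.456e+04 = 0.007143.
Step 5 — Type: Im(Z) = -1.456e+04 ⇒ leading (phase φ = -89.6°).

PF = 0.007143 (leading, φ = -89.6°)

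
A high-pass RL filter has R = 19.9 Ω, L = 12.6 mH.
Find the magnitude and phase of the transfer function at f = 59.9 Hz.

Step 1 — Angular frequency: ω = 2π·59.9 = 376.4 rad/s.
Step 2 — Transfer function: H(jω) = jωL/(R + jωL).
Step 3 — Numerator jωL = j·4.742; denominator R + jωL = 19.9 + j4.742.
Step 4 — H = 0.05374 + j0.2255.
Step 5 — Magnitude: |H| = 0.2318 (-12.7 dB); phase: φ = 76.6°.

|H| = 0.2318 (-12.7 dB), φ = 76.6°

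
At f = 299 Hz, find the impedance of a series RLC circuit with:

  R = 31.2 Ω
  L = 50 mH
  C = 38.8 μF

Step 1 — Angular frequency: ω = 2π·f = 2π·299 = 1879 rad/s.
Step 2 — Component impedances:
  R: Z = R = 31.2 Ω
  L: Z = jωL = j·1879·0.05 = 0 + j93.93 Ω
  C: Z = 1/(jωC) = -j/(ω·C) = 0 - j13.72 Ω
Step 3 — Series combination: Z_total = R + L + C = 31.2 + j80.21 Ω = 86.07∠68.7° Ω.

Z = 31.2 + j80.21 Ω = 86.07∠68.7° Ω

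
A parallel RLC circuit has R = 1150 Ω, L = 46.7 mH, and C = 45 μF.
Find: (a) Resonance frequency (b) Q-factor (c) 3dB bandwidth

Step 1 — Resonance: ω₀ = 1/√(LC) = 1/√(0.0467·4.5e-05) = 689.8 rad/s.
Step 2 — f₀ = ω₀/(2π) = 109.8 Hz.
Step 3 — Parallel Q: Q = R/(ω₀L) = 1150/(689.8·0.0467) = 35.7.
Step 4 — Bandwidth: Δω = ω₀/Q = 19.32 rad/s; BW = Δω/(2π) = 3.075 Hz.

(a) f₀ = 109.8 Hz  (b) Q = 35.7  (c) BW = 3.075 Hz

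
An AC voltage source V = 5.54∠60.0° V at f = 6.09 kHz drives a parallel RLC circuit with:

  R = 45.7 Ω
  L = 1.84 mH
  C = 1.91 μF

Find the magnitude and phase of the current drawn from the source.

Step 1 — Angular frequency: ω = 2π·f = 2π·6090 = 3.826e+04 rad/s.
Step 2 — Component impedances:
  R: Z = R = 45.7 Ω
  L: Z = jωL = j·3.826e+04·0.00184 = 0 + j70.41 Ω
  C: Z = 1/(jωC) = -j/(ω·C) = 0 - j13.68 Ω
Step 3 — Parallel combination: 1/Z_total = 1/R + 1/L + 1/C; Z_total = 5.545 - j14.92 Ω = 15.92∠-69.6° Ω.
Step 4 — Source phasor: V = 5.54∠60.0° V = 2.77 + j4.798 V.
Step 5 — Ohm's law: I = V / Z_total = (2.77 + j4.798) / (5.545 - j14.92) = -0.2219 + j0.2681 A.
Step 6 — Convert to polar: |I| = 0.348 A, ∠I = 129.6°.

I = 0.348∠129.6° A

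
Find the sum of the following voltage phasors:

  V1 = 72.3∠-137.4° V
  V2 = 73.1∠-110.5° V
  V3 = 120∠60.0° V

Step 1 — Convert each phasor to rectangular form:
  V1 = 72.3·(cos(-137.4°) + j·sin(-137.4°)) = -53.22 - j48.94 V
  V2 = 73.1·(cos(-110.5°) + j·sin(-110.5°)) = -25.6 - j68.47 V
  V3 = 120·(cos(60.0°) + j·sin(60.0°)) = 60 + j103.9 V
Step 2 — Sum components: V_total = -18.82 - j13.49 V.
Step 3 — Convert to polar: |V_total| = 23.15 V, ∠V_total = -144.4°.

V_total = 23.15∠-144.4° V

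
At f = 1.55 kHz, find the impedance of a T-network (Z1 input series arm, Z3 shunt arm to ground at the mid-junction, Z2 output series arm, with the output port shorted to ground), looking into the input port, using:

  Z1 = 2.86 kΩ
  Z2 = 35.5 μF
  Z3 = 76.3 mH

Step 1 — Angular frequency: ω = 2π·f = 2π·1550 = 9739 rad/s.
Step 2 — Component impedances:
  Z1: Z = R = 2860 Ω
  Z2: Z = 1/(jωC) = -j/(ω·C) = 0 - j2.892 Ω
  Z3: Z = jωL = j·9739·0.0763 = 0 + j743.1 Ω
Step 3 — With the output port shorted to ground, the output series arm Z2 runs from the junction to ground; the shunt arm Z3 also runs from the junction to ground. They appear in parallel: Z3 || Z2 = 0 - j2.904 Ω.
Step 4 — Series with input arm Z1: Z_in = Z1 + (Z3 || Z2) = 2860 - j2.904 Ω = 2860∠-0.1° Ω.

Z = 2860 - j2.904 Ω = 2860∠-0.1° Ω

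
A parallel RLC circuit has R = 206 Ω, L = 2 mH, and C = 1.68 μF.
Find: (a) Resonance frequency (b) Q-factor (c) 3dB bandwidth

Step 1 — Resonance: ω₀ = 1/√(LC) = 1/√(0.002·1.68e-06) = 1.725e+04 rad/s.
Step 2 — f₀ = ω₀/(2π) = 2746 Hz.
Step 3 — Parallel Q: Q = R/(ω₀L) = 206/(1.725e+04·0.002) = 5.97.
Step 4 — Bandwidth: Δω = ω₀/Q = 2890 rad/s; BW = Δω/(2π) = 459.9 Hz.

(a) f₀ = 2746 Hz  (b) Q = 5.97  (c) BW = 459.9 Hz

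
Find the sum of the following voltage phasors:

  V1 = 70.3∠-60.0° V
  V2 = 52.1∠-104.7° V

Step 1 — Convert each phasor to rectangular form:
  V1 = 70.3·(cos(-60.0°) + j·sin(-60.0°)) = 35.15 - j60.88 V
  V2 = 52.1·(cos(-104.7°) + j·sin(-104.7°)) = -13.22 - j50.39 V
Step 2 — Sum components: V_total = 21.93 - j111.3 V.
Step 3 — Convert to polar: |V_total| = 113.4 V, ∠V_total = -78.9°.

V_total = 113.4∠-78.9° V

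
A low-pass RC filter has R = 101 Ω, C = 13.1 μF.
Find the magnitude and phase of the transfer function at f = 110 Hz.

Step 1 — Angular frequency: ω = 2π·110 = 691.2 rad/s.
Step 2 — Transfer function: H(jω) = 1/(1 + jωRC).
Step 3 — Denominator: 1 + jωRC = 1 + j·691.2·101·1.31e-05 = 1 + j0.9145.
Step 4 — H = 0.5446 - j0.498.
Step 5 — Magnitude: |H| = 0.738 (-2.6 dB); phase: φ = -42.4°.

|H| = 0.738 (-2.6 dB), φ = -42.4°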